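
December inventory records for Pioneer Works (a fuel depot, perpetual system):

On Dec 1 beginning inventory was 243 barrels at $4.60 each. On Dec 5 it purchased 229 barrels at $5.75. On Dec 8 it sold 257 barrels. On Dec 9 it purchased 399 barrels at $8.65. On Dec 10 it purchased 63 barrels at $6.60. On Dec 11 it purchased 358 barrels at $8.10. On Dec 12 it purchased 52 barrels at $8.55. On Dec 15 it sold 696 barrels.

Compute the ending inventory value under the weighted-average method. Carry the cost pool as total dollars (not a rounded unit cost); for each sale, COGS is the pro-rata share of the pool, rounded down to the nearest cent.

Ending inventory = $2,992.94

After Dec 1: 243 on hand, pool $1,117.80 (≈ $4.6000 each)
After Dec 5: 472 on hand, pool $2,434.55 (≈ $5.1579 each)
Dec 8, sell 257: 257/472 × $2,434.55 → $1,325.59
After Dec 9: 614 on hand, pool $4,560.31 (≈ $7.4272 each)
After Dec 10: 677 on hand, pool $4,976.11 (≈ $7.3502 each)
After Dec 11: 1035 on hand, pool $7,875.91 (≈ $7.6096 each)
After Dec 12: 1087 on hand, pool $8,320.51 (≈ $7.6546 each)
Dec 15, sell 696: 696/1087 × $8,320.51 → $5,327.57
Total COGS = $1,325.59 + $5,327.57 = $6,653.16
Ending inventory (cost pool remaining) = $2,992.94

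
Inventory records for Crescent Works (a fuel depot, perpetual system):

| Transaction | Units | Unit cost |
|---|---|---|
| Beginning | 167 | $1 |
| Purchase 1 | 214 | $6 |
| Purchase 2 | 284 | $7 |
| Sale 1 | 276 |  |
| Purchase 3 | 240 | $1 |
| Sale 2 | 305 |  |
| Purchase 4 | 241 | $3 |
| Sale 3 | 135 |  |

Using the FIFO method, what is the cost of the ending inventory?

Ending inventory = $912

Sale 1 (276) [FIFO — oldest first]: 167 @ $1 + 109 @ $6 = $821
Sale 2 (305) [FIFO — oldest first]: 105 @ $6 + 200 @ $7 = $2,030
Sale 3 (135) [FIFO — oldest first]: 84 @ $7 + 51 @ $1 = $639
Total COGS = $821 + $2,030 + $639 = $3,490
Ending inventory: 189 @ $1 + 241 @ $3 = $912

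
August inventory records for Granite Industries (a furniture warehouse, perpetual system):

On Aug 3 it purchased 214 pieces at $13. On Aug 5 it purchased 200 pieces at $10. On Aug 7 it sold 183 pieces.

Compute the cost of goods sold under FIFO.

COGS = $2,379

Aug 7, 183 sold [FIFO — oldest first]: 183 @ $13 = $2,379
Ending inventory: 31 @ $13 + 200 @ $10 = $2,403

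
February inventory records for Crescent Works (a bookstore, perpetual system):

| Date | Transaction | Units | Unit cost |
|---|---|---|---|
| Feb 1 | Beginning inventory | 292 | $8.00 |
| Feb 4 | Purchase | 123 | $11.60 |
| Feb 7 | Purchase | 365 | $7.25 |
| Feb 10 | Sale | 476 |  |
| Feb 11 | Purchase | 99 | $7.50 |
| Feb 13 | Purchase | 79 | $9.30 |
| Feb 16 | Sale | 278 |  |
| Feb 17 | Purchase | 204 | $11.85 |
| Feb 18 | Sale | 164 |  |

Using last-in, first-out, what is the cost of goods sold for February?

Feb 10, 476 sold [LIFO — newest first]: 365 @ $7.25 + 111 @ $11.60 = $3,933.85
Feb 16, 278 sold [LIFO — newest first]: 79 @ $9.30 + 99 @ $7.50 + 12 @ $11.60 + 88 @ $8.00 = $2,320.40
Feb 18, 164 sold [LIFO — newest first]: 164 @ $11.85 = $1,943.40
Total COGS = $3,933.85 + $2,320.40 + $1,943.40 = $8,197.65
Ending inventory: 204 @ $8.00 + 40 @ $11.85 = $2,106.00

COGS = $8,197.65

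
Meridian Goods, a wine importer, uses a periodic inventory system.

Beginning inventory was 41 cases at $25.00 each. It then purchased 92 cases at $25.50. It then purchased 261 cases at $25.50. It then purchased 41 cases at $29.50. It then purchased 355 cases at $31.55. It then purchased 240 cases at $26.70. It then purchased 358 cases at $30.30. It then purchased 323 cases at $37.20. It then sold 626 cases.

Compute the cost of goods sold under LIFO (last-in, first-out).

Sale 1 (626) [LIFO — newest first]: 323 @ $37.20 + 303 @ $30.30 = $21,196.50
Ending inventory: 41 @ $25.00 + 92 @ $25.50 + 261 @ $25.50 + 41 @ $29.50 + 355 @ $31.55 + 240 @ $26.70 + 55 @ $30.30 = $30,510.75
Check: goods available $51,707.25 = COGS $21,196.50 + ending $30,510.75

COGS = $21,196.50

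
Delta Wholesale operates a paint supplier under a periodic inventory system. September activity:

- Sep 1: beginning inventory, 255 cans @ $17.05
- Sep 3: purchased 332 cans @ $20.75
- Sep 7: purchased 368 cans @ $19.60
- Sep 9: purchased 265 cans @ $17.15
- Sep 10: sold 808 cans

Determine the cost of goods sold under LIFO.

Sep 10, 808 sold [LIFO — newest first]: 265 @ $17.15 + 368 @ $19.60 + 175 @ $20.75 = $15,388.80
Ending inventory: 255 @ $17.05 + 157 @ $20.75 = $7,605.50
Check: goods available $22,994.30 = COGS $15,388.80 + ending $7,605.50

COGS = $15,388.80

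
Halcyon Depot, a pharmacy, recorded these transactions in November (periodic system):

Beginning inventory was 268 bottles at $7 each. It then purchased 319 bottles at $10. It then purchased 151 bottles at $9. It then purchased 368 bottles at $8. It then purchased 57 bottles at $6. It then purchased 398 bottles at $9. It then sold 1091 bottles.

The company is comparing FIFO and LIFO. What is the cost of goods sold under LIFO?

FIFO COGS: 268 @ $7 + 319 @ $10 + 151 @ $9 + 353 @ $8 = $9,249
LIFO COGS: 398 @ $9 + 57 @ $6 + 368 @ $8 + 151 @ $9 + 117 @ $10 = $9,397

COGS = $9,397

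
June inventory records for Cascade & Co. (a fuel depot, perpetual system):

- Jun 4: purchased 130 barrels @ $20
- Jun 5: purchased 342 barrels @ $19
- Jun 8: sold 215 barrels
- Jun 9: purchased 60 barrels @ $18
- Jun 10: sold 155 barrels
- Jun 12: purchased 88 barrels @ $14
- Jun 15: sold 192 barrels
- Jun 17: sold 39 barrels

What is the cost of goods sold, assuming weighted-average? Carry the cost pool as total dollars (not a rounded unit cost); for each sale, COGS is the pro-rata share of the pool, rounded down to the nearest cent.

After Jun 4: 130 on hand, pool $2,600.00 (≈ $20.0000 each)
After Jun 5: 472 on hand, pool $9,098.00 (≈ $19.2754 each)
Jun 8, sell 215: 215/472 × $9,098.00 → $4,144.21
After Jun 9: 317 on hand, pool $6,033.79 (≈ $19.0340 each)
Jun 10, sell 155: 155/317 × $6,033.79 → $2,950.27
After Jun 12: 250 on hand, pool $4,315.52 (≈ $17.2621 each)
Jun 15, sell 192: 192/250 × $4,315.52 → $3,314.31
Jun 17, sell 39: 39/58 × $1,001.21 → $673.22
Total COGS = $4,144.21 + $2,950.27 + $3,314.31 + $673.22 = $11,082.01
Ending inventory (cost pool remaining) = $327.99
Check: goods available $11,410.00 = COGS $11,082.01 + ending $327.99

COGS = $11,082.01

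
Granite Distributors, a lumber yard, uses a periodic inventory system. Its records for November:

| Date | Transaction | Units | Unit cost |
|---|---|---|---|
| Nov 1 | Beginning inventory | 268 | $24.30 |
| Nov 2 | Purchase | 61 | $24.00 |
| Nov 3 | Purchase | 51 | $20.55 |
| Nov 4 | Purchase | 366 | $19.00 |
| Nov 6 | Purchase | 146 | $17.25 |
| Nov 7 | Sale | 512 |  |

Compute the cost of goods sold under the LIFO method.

Nov 7, 512 sold [LIFO — newest first]: 146 @ $17.25 + 366 @ $19.00 = $9,472.50
Ending inventory: 268 @ $24.30 + 61 @ $24.00 + 51 @ $20.55 = $9,024.45

COGS = $9,472.50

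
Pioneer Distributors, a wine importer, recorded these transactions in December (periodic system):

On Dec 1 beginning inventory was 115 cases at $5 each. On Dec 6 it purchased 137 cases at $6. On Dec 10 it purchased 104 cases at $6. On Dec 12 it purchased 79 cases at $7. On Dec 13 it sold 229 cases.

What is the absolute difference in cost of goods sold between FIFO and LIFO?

$194

FIFO COGS: 115 @ $5 + 114 @ $6 = $1,259
LIFO COGS: 79 @ $7 + 104 @ $6 + 46 @ $6 = $1,453
Difference = |$1,259 − $1,453| = $194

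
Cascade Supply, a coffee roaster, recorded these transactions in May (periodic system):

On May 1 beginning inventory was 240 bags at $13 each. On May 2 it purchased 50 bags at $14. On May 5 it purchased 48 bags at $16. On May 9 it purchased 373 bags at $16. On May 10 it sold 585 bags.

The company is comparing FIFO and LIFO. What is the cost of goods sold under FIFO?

FIFO COGS: 240 @ $13 + 50 @ $14 + 48 @ $16 + 247 @ $16 = $8,540
LIFO COGS: 373 @ $16 + 48 @ $16 + 50 @ $14 + 114 @ $13 = $8,918

COGS = $8,540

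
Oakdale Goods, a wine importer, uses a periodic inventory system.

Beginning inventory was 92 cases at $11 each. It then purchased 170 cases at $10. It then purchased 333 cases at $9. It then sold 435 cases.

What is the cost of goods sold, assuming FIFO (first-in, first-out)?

Sale 1 (435) [FIFO — oldest first]: 92 @ $11 + 170 @ $10 + 173 @ $9 = $4,269
Ending inventory: 160 @ $9 = $1,440

COGS = $4,269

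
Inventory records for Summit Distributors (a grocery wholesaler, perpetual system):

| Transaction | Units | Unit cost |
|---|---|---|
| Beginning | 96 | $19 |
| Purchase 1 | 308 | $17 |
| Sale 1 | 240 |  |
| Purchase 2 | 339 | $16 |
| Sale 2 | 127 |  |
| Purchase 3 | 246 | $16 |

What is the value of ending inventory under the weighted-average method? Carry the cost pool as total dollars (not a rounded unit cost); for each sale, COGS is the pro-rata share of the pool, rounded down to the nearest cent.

After Beginning: 96 on hand, pool $1,824.00 (≈ $19.0000 each)
After Purchase 1: 404 on hand, pool $7,060.00 (≈ $17.4752 each)
Sale 1, sell 240: 240/404 × $7,060.00 → $4,194.05
After Purchase 2: 503 on hand, pool $8,289.95 (≈ $16.4810 each)
Sale 2, sell 127: 127/503 × $8,289.95 → $2,093.08
After Purchase 3: 622 on hand, pool $10,132.87 (≈ $16.2908 each)
Total COGS = $4,194.05 + $2,093.08 = $6,287.13
Ending inventory (cost pool remaining) = $10,132.87

Ending inventory = $10,132.87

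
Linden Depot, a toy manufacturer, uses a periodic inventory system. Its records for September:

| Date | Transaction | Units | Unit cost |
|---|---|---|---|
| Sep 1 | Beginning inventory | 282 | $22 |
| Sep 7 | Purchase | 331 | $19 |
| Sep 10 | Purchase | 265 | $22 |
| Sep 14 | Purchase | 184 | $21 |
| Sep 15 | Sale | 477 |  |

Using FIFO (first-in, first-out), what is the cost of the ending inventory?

Ending inventory = $12,278

Sep 15, 477 sold [FIFO — oldest first]: 282 @ $22 + 195 @ $19 = $9,909
Ending inventory: 136 @ $19 + 265 @ $22 + 184 @ $21 = $12,278
Check: goods available $22,187 = COGS $9,909 + ending $12,278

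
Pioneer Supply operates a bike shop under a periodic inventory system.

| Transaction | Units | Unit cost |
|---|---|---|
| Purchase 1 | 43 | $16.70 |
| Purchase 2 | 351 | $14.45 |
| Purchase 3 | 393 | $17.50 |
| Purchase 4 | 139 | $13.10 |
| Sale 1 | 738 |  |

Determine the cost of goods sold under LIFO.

Sale 1 (738) [LIFO — newest first]: 139 @ $13.10 + 393 @ $17.50 + 206 @ $14.45 = $11,675.10
Ending inventory: 43 @ $16.70 + 145 @ $14.45 = $2,813.35

COGS = $11,675.10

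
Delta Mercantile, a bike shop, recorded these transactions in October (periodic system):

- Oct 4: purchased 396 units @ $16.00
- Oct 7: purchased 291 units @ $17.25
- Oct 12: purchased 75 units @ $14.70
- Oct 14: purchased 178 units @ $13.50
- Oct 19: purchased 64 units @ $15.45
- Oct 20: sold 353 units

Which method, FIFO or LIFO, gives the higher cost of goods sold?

FIFO

FIFO COGS: 353 @ $16.00 = $5,648.00
LIFO COGS: 64 @ $15.45 + 178 @ $13.50 + 75 @ $14.70 + 36 @ $17.25 = $5,115.30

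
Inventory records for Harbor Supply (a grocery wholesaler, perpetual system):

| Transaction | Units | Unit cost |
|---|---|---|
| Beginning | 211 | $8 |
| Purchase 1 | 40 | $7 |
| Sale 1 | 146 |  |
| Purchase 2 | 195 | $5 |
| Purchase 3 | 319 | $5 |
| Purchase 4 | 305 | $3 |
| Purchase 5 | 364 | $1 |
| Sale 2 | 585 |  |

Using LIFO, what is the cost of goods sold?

Sale 1 (146) [LIFO — newest first]: 40 @ $7 + 106 @ $8 = $1,128
Sale 2 (585) [LIFO — newest first]: 364 @ $1 + 221 @ $3 = $1,027
Total COGS = $1,128 + $1,027 = $2,155
Ending inventory: 105 @ $8 + 195 @ $5 + 319 @ $5 + 84 @ $3 = $3,662

COGS = $2,155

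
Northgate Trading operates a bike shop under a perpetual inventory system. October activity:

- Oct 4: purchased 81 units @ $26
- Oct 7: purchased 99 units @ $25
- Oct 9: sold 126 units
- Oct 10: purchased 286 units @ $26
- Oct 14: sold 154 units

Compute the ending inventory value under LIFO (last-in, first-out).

Oct 9, 126 sold [LIFO — newest first]: 99 @ $25 + 27 @ $26 = $3,177
Oct 14, 154 sold [LIFO — newest first]: 154 @ $26 = $4,004
Total COGS = $3,177 + $4,004 = $7,181
Ending inventory: 54 @ $26 + 132 @ $26 = $4,836

Ending inventory = $4,836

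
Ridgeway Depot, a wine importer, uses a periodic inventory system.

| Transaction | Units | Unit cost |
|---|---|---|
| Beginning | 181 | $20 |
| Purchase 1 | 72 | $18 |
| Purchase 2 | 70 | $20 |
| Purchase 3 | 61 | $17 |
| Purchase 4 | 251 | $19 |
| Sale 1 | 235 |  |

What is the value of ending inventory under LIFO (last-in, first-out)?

Ending inventory = $7,657

Sale 1 (235) [LIFO — newest first]: 235 @ $19 = $4,465
Ending inventory: 181 @ $20 + 72 @ $18 + 70 @ $20 + 61 @ $17 + 16 @ $19 = $7,657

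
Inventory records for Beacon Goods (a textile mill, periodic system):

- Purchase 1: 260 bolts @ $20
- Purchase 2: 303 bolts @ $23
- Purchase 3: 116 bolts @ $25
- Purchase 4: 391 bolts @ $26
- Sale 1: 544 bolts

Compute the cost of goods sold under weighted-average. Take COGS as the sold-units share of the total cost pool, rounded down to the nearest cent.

Sale 1, sell 544: 544/1070 × $25,235.00 → $12,829.75
Ending inventory (cost pool remaining) = $12,405.25

COGS = $12,829.75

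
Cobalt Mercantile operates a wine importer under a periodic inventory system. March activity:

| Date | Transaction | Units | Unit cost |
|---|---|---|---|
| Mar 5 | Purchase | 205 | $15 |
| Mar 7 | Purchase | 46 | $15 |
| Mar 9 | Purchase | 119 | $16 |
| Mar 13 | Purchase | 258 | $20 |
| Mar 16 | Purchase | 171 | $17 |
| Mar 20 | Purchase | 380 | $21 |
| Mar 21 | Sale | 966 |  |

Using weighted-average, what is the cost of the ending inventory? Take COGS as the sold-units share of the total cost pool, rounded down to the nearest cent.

Ending inventory = $3,923.25

Mar 21, sell 966: 966/1179 × $21,716.00 → $17,792.75
Ending inventory (cost pool remaining) = $3,923.25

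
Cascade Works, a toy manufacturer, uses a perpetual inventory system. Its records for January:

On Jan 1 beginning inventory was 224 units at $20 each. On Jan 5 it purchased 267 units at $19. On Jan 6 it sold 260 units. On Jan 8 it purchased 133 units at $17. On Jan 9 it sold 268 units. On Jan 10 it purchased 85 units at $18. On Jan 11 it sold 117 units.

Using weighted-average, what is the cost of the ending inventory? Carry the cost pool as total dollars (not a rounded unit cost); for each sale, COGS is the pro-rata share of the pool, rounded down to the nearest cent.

Ending inventory = $1,170.98

After Jan 1: 224 on hand, pool $4,480.00 (≈ $20.0000 each)
After Jan 5: 491 on hand, pool $9,553.00 (≈ $19.4562 each)
Jan 6, sell 260: 260/491 × $9,553.00 → $5,058.61
After Jan 8: 364 on hand, pool $6,755.39 (≈ $18.5588 each)
Jan 9, sell 268: 268/364 × $6,755.39 → $4,973.74
After Jan 10: 181 on hand, pool $3,311.65 (≈ $18.2964 each)
Jan 11, sell 117: 117/181 × $3,311.65 → $2,140.67
Total COGS = $5,058.61 + $4,973.74 + $2,140.67 = $12,173.02
Ending inventory (cost pool remaining) = $1,170.98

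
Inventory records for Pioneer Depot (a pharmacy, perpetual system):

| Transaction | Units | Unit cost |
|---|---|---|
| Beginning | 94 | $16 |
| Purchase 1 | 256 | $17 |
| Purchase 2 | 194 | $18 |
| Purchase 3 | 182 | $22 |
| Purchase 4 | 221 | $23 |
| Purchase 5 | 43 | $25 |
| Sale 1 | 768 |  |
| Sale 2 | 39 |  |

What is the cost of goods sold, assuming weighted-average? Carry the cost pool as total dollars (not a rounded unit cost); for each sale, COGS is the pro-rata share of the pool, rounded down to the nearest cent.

COGS = $15,903.60

After Beginning: 94 on hand, pool $1,504.00 (≈ $16.0000 each)
After Purchase 1: 350 on hand, pool $5,856.00 (≈ $16.7314 each)
After Purchase 2: 544 on hand, pool $9,348.00 (≈ $17.1838 each)
After Purchase 3: 726 on hand, pool $13,352.00 (≈ $18.3912 each)
After Purchase 4: 947 on hand, pool $18,435.00 (≈ $19.4667 each)
After Purchase 5: 990 on hand, pool $19,510.00 (≈ $19.7071 each)
Sale 1, sell 768: 768/990 × $19,510.00 → $15,135.03
Sale 2, sell 39: 39/222 × $4,374.97 → $768.57
Total COGS = $15,135.03 + $768.57 = $15,903.60
Ending inventory (cost pool remaining) = $3,606.40
Check: goods available $19,510.00 = COGS $15,903.60 + ending $3,606.40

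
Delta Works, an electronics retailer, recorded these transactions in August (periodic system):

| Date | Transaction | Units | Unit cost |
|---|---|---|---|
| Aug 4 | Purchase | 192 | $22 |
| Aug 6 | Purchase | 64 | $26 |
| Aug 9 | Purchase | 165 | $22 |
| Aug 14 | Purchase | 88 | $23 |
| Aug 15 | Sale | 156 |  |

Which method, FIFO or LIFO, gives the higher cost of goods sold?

FIFO COGS: 156 @ $22 = $3,432
LIFO COGS: 88 @ $23 + 68 @ $22 = $3,520

LIFO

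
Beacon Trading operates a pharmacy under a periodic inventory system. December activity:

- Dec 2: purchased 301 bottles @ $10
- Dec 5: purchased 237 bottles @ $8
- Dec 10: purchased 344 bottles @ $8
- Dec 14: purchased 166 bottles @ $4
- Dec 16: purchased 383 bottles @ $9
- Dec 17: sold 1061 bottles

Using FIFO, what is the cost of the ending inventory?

Dec 17, 1061 sold [FIFO — oldest first]: 301 @ $10 + 237 @ $8 + 344 @ $8 + 166 @ $4 + 13 @ $9 = $8,439
Ending inventory: 370 @ $9 = $3,330
Check: goods available $11,769 = COGS $8,439 + ending $3,330

Ending inventory = $3,330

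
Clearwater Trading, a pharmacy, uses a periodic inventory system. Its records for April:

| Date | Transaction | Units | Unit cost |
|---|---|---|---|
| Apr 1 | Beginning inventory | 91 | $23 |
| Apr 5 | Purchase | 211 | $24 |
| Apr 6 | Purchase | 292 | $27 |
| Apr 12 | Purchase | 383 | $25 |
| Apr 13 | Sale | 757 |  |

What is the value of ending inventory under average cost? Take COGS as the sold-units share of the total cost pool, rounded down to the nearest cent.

Apr 13, sell 757: 757/977 × $24,616.00 → $19,072.99
Ending inventory (cost pool remaining) = $5,543.01
Check: goods available $24,616.00 = COGS $19,072.99 + ending $5,543.01

Ending inventory = $5,543.01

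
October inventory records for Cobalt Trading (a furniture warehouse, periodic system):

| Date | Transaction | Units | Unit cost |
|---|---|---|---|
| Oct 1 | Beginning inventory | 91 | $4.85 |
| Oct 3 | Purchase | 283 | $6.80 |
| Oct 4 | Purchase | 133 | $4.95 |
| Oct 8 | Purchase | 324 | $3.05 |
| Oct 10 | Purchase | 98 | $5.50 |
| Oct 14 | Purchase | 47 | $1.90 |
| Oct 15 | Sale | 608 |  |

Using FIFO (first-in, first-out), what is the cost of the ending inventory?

Ending inventory = $1,308.45

Oct 15, 608 sold [FIFO — oldest first]: 91 @ $4.85 + 283 @ $6.80 + 133 @ $4.95 + 101 @ $3.05 = $3,332.15
Ending inventory: 223 @ $3.05 + 98 @ $5.50 + 47 @ $1.90 = $1,308.45
Check: goods available $4,640.60 = COGS $3,332.15 + ending $1,308.45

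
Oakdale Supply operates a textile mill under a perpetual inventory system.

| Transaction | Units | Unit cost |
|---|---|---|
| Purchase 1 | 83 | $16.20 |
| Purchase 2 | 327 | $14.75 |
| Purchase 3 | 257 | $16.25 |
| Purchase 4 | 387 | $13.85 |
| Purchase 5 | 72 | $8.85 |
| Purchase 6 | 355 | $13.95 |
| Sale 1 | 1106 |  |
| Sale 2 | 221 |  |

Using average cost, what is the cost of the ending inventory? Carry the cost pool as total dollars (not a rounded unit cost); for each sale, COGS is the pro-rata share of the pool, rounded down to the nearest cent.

After Purchase 1: 83 on hand, pool $1,344.60 (≈ $16.2000 each)
After Purchase 2: 410 on hand, pool $6,167.85 (≈ $15.0435 each)
After Purchase 3: 667 on hand, pool $10,344.10 (≈ $15.5084 each)
After Purchase 4: 1054 on hand, pool $15,704.05 (≈ $14.8995 each)
After Purchase 5: 1126 on hand, pool $16,341.25 (≈ $14.5127 each)
After Purchase 6: 1481 on hand, pool $21,293.50 (≈ $14.3778 each)
Sale 1, sell 1106: 1106/1481 × $21,293.50 → $15,901.83
Sale 2, sell 221: 221/375 × $5,391.67 → $3,177.49
Total COGS = $15,901.83 + $3,177.49 = $19,079.32
Ending inventory (cost pool remaining) = $2,214.18

Ending inventory = $2,214.18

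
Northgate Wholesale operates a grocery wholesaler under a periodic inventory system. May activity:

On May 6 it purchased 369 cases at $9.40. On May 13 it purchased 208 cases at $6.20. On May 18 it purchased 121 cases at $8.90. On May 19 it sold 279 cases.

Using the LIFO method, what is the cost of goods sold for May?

COGS = $2,056.50

May 19, 279 sold [LIFO — newest first]: 121 @ $8.90 + 158 @ $6.20 = $2,056.50
Ending inventory: 369 @ $9.40 + 50 @ $6.20 = $3,778.60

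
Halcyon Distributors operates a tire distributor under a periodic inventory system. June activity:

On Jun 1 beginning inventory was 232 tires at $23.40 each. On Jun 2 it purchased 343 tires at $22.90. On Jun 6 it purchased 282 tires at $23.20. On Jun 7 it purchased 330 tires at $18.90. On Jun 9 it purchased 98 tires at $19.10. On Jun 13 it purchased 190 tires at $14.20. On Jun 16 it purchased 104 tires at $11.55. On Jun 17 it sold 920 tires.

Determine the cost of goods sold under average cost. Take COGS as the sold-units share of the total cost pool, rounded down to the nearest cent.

Jun 17, sell 920: 920/1579 × $31,833.90 → $18,547.93
Ending inventory (cost pool remaining) = $13,285.97

COGS = $18,547.93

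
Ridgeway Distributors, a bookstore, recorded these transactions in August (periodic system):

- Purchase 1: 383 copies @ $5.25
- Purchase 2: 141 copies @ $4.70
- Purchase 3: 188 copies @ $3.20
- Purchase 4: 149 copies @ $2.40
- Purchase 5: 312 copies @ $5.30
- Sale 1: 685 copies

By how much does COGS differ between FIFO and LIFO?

FIFO COGS: 383 @ $5.25 + 141 @ $4.70 + 161 @ $3.20 = $3,188.65
LIFO COGS: 312 @ $5.30 + 149 @ $2.40 + 188 @ $3.20 + 36 @ $4.70 = $2,782.00
Difference = |$3,188.65 − $2,782.00| = $406.65

$406.65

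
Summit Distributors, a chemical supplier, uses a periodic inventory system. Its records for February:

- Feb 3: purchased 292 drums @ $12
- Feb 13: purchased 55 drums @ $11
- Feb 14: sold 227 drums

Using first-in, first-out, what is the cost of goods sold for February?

COGS = $2,724

Feb 14, 227 sold [FIFO — oldest first]: 227 @ $12 = $2,724
Ending inventory: 65 @ $12 + 55 @ $11 = $1,385
Check: goods available $4,109 = COGS $2,724 + ending $1,385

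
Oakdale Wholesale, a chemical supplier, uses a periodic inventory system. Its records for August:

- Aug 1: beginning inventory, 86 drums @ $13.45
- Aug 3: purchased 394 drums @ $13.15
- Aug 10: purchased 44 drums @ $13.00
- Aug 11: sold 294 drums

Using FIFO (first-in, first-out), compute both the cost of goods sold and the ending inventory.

COGS = $3,891.90; ending inventory = $3,017.90

Aug 11, 294 sold [FIFO — oldest first]: 86 @ $13.45 + 208 @ $13.15 = $3,891.90
Ending inventory: 186 @ $13.15 + 44 @ $13.00 = $3,017.90
Check: goods available $6,909.80 = COGS $3,891.90 + ending $3,017.90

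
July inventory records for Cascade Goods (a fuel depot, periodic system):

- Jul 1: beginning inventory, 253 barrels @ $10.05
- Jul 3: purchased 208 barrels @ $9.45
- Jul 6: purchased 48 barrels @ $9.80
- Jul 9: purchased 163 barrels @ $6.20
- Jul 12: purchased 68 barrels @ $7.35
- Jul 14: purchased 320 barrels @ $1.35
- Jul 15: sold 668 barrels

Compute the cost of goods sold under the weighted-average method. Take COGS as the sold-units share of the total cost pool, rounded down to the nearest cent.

COGS = $4,361.56

Jul 15, sell 668: 668/1060 × $6,921.05 → $4,361.56
Ending inventory (cost pool remaining) = $2,559.49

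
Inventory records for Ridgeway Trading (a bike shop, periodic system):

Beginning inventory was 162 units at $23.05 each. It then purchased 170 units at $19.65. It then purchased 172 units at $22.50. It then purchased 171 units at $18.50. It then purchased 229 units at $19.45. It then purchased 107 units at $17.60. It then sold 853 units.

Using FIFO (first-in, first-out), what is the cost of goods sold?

COGS = $17,570.20

Sale 1 (853) [FIFO — oldest first]: 162 @ $23.05 + 170 @ $19.65 + 172 @ $22.50 + 171 @ $18.50 + 178 @ $19.45 = $17,570.20
Ending inventory: 51 @ $19.45 + 107 @ $17.60 = $2,875.15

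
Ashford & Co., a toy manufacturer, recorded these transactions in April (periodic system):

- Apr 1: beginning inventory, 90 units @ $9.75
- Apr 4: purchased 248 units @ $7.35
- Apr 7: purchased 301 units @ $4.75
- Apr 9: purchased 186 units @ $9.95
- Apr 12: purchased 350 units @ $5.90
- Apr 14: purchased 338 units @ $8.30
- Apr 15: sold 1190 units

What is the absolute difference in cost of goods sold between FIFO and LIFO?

FIFO COGS: 90 @ $9.75 + 248 @ $7.35 + 301 @ $4.75 + 186 @ $9.95 + 350 @ $5.90 + 15 @ $8.30 = $8,170.25
LIFO COGS: 338 @ $8.30 + 350 @ $5.90 + 186 @ $9.95 + 301 @ $4.75 + 15 @ $7.35 = $8,261.10
Difference = |$8,170.25 − $8,261.10| = $90.85

$90.85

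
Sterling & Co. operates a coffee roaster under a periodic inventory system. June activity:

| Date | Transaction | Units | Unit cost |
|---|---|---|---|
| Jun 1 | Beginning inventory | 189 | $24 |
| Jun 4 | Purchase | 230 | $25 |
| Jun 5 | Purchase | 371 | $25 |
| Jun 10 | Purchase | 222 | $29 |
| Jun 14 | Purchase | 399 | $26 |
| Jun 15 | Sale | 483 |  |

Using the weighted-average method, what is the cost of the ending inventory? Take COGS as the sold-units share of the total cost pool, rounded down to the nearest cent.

Jun 15, sell 483: 483/1411 × $36,373.00 → $12,450.85
Ending inventory (cost pool remaining) = $23,922.15
Check: goods available $36,373.00 = COGS $12,450.85 + ending $23,922.15

Ending inventory = $23,922.15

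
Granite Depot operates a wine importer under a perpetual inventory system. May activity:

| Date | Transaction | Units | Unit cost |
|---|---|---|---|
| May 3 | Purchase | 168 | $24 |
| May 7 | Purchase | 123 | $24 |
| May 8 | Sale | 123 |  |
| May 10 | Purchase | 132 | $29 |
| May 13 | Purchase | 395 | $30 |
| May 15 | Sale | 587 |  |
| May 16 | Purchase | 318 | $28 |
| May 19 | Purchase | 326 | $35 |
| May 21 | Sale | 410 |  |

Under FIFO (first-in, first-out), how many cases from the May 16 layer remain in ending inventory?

May 8, 123 sold [FIFO — oldest first]: 123 @ $24 = $2,952
May 15, 587 sold [FIFO — oldest first]: 45 @ $24 + 123 @ $24 + 132 @ $29 + 287 @ $30 = $16,470
May 21, 410 sold [FIFO — oldest first]: 108 @ $30 + 302 @ $28 = $11,696
Total COGS = $2,952 + $16,470 + $11,696 = $31,118
Ending inventory: 16 @ $28 + 326 @ $35 = $11,858

16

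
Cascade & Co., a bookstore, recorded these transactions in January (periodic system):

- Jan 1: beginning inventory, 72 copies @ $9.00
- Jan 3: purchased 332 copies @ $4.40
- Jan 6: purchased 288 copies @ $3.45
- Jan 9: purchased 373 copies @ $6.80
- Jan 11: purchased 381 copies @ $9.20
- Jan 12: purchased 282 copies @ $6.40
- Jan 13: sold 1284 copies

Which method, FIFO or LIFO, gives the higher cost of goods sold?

LIFO

FIFO COGS: 72 @ $9.00 + 332 @ $4.40 + 288 @ $3.45 + 373 @ $6.80 + 219 @ $9.20 = $7,653.60
LIFO COGS: 282 @ $6.40 + 381 @ $9.20 + 373 @ $6.80 + 248 @ $3.45 = $8,702.00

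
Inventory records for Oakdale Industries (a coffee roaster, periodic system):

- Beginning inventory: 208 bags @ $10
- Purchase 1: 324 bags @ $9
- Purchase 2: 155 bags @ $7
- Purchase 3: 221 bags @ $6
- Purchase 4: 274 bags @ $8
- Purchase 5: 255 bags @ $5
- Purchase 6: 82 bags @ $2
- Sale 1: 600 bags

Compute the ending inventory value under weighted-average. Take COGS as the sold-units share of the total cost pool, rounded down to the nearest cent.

Ending inventory = $6,678.03

Sale 1, sell 600: 600/1519 × $11,038.00 → $4,359.97
Ending inventory (cost pool remaining) = $6,678.03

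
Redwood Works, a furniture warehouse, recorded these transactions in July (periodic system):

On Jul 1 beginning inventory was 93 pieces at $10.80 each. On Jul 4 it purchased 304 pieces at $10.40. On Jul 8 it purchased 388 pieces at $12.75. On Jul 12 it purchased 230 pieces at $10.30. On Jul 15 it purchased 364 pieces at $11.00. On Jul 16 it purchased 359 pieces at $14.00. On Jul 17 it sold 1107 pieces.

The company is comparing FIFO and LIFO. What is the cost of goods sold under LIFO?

FIFO COGS: 93 @ $10.80 + 304 @ $10.40 + 388 @ $12.75 + 230 @ $10.30 + 92 @ $11.00 = $12,494.00
LIFO COGS: 359 @ $14.00 + 364 @ $11.00 + 230 @ $10.30 + 154 @ $12.75 = $13,362.50

COGS = $13,362.50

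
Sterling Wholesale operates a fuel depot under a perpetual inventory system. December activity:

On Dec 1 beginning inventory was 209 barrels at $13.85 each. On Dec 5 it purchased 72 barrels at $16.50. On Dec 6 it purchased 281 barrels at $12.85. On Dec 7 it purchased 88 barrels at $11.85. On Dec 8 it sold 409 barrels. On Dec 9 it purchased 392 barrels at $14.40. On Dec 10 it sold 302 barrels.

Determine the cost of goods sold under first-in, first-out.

COGS = $9,614.70

Dec 8, 409 sold [FIFO — oldest first]: 209 @ $13.85 + 72 @ $16.50 + 128 @ $12.85 = $5,727.45
Dec 10, 302 sold [FIFO — oldest first]: 153 @ $12.85 + 88 @ $11.85 + 61 @ $14.40 = $3,887.25
Total COGS = $5,727.45 + $3,887.25 = $9,614.70
Ending inventory: 331 @ $14.40 = $4,766.40
Check: goods available $14,381.10 = COGS $9,614.70 + ending $4,766.40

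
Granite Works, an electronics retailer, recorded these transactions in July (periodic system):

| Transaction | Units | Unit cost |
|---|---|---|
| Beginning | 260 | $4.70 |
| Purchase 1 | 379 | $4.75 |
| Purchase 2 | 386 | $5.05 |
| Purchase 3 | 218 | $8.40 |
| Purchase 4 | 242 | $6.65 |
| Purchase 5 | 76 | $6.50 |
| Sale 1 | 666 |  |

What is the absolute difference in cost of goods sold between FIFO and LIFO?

$1,432.40

FIFO COGS: 260 @ $4.70 + 379 @ $4.75 + 27 @ $5.05 = $3,158.60
LIFO COGS: 76 @ $6.50 + 242 @ $6.65 + 218 @ $8.40 + 130 @ $5.05 = $4,591.00
Difference = |$3,158.60 − $4,591.00| = $1,432.40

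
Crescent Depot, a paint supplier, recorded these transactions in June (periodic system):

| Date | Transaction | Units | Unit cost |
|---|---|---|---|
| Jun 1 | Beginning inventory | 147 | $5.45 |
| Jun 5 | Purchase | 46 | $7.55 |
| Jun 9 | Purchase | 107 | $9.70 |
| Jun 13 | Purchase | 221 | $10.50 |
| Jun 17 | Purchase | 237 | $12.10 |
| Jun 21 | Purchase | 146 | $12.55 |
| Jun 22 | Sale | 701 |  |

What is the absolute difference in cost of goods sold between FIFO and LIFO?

$1,276.55

FIFO COGS: 147 @ $5.45 + 46 @ $7.55 + 107 @ $9.70 + 221 @ $10.50 + 180 @ $12.10 = $6,684.85
LIFO COGS: 146 @ $12.55 + 237 @ $12.10 + 221 @ $10.50 + 97 @ $9.70 = $7,961.40
Difference = |$6,684.85 − $7,961.40| = $1,276.55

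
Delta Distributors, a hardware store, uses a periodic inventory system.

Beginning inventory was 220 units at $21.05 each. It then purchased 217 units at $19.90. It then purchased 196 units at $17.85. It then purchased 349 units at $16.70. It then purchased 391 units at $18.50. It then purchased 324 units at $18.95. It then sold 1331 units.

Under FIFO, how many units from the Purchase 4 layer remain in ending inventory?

Sale 1 (1331) [FIFO — oldest first]: 220 @ $21.05 + 217 @ $19.90 + 196 @ $17.85 + 349 @ $16.70 + 349 @ $18.50 = $24,732.70
Ending inventory: 42 @ $18.50 + 324 @ $18.95 = $6,916.80
Check: goods available $31,649.50 = COGS $24,732.70 + ending $6,916.80

42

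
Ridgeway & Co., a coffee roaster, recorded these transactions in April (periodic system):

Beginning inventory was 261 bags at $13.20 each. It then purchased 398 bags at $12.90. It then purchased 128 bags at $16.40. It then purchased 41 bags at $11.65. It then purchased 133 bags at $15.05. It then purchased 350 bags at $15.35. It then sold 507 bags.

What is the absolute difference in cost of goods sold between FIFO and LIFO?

FIFO COGS: 261 @ $13.20 + 246 @ $12.90 = $6,618.60
LIFO COGS: 350 @ $15.35 + 133 @ $15.05 + 24 @ $11.65 = $7,653.75
Difference = |$6,618.60 − $7,653.75| = $1,035.15

$1,035.15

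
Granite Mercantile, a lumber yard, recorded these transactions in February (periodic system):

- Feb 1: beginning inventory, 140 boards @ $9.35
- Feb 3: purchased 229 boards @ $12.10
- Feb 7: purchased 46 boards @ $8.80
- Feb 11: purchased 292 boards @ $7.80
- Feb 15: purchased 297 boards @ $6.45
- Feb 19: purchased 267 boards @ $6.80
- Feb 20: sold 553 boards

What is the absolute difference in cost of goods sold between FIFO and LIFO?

FIFO COGS: 140 @ $9.35 + 229 @ $12.10 + 46 @ $8.80 + 138 @ $7.80 = $5,561.10
LIFO COGS: 267 @ $6.80 + 286 @ $6.45 = $3,660.30
Difference = |$5,561.10 − $3,660.30| = $1,900.80

$1,900.80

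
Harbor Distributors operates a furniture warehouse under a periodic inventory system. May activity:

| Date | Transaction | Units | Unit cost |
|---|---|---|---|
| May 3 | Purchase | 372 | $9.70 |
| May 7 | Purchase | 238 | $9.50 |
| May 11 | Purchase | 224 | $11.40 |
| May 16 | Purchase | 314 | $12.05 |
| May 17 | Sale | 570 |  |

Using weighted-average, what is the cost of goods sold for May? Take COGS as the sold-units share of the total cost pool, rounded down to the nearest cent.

May 17, sell 570: 570/1148 × $12,206.70 → $6,060.81
Ending inventory (cost pool remaining) = $6,145.89
Check: goods available $12,206.70 = COGS $6,060.81 + ending $6,145.89

COGS = $6,060.81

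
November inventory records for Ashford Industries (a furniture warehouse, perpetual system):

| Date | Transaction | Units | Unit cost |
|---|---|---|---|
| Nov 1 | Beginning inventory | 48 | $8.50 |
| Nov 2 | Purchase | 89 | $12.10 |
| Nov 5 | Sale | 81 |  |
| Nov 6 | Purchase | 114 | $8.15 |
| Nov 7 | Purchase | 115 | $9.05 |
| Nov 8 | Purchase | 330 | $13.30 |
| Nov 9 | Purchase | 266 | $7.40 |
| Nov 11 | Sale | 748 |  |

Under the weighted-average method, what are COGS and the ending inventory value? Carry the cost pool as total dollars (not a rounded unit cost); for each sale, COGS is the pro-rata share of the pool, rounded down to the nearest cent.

COGS = $8,463.39; ending inventory = $1,348.76

After Nov 1: 48 on hand, pool $408.00 (≈ $8.5000 each)
After Nov 2: 137 on hand, pool $1,484.90 (≈ $10.8387 each)
Nov 5, sell 81: 81/137 × $1,484.90 → $877.93
After Nov 6: 170 on hand, pool $1,536.07 (≈ $9.0357 each)
After Nov 7: 285 on hand, pool $2,576.82 (≈ $9.0415 each)
After Nov 8: 615 on hand, pool $6,965.82 (≈ $11.3265 each)
After Nov 9: 881 on hand, pool $8,934.22 (≈ $10.1410 each)
Nov 11, sell 748: 748/881 × $8,934.22 → $7,585.46
Total COGS = $877.93 + $7,585.46 = $8,463.39
Ending inventory (cost pool remaining) = $1,348.76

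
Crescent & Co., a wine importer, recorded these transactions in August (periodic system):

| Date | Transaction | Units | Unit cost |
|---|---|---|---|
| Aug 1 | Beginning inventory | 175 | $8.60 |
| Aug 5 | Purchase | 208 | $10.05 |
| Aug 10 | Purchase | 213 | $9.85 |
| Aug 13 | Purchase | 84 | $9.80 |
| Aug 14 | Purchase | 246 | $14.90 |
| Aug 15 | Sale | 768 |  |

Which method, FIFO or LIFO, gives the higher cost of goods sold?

LIFO

FIFO COGS: 175 @ $8.60 + 208 @ $10.05 + 213 @ $9.85 + 84 @ $9.80 + 88 @ $14.90 = $7,827.85
LIFO COGS: 246 @ $14.90 + 84 @ $9.80 + 213 @ $9.85 + 208 @ $10.05 + 17 @ $8.60 = $8,823.25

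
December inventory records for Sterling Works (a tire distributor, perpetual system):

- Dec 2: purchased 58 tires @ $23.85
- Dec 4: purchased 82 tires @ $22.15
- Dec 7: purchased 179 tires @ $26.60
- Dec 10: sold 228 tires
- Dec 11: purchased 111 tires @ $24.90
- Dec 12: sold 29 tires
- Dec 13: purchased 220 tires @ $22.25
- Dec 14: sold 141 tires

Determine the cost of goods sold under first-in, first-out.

Dec 10, 228 sold [FIFO — oldest first]: 58 @ $23.85 + 82 @ $22.15 + 88 @ $26.60 = $5,540.40
Dec 12, 29 sold [FIFO — oldest first]: 29 @ $26.60 = $771.40
Dec 14, 141 sold [FIFO — oldest first]: 62 @ $26.60 + 79 @ $24.90 = $3,616.30
Total COGS = $5,540.40 + $771.40 + $3,616.30 = $9,928.10
Ending inventory: 32 @ $24.90 + 220 @ $22.25 = $5,691.80
Check: goods available $15,619.90 = COGS $9,928.10 + ending $5,691.80

COGS = $9,928.10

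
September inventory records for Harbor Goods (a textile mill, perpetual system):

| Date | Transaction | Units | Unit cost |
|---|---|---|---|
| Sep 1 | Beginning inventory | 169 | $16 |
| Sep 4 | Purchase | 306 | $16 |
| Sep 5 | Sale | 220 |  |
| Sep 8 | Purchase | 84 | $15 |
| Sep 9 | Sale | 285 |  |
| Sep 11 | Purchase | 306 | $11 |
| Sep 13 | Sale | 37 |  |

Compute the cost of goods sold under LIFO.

Sep 5, 220 sold [LIFO — newest first]: 220 @ $16 = $3,520
Sep 9, 285 sold [LIFO — newest first]: 84 @ $15 + 86 @ $16 + 115 @ $16 = $4,476
Sep 13, 37 sold [LIFO — newest first]: 37 @ $11 = $407
Total COGS = $3,520 + $4,476 + $407 = $8,403
Ending inventory: 54 @ $16 + 269 @ $11 = $3,823

COGS = $8,403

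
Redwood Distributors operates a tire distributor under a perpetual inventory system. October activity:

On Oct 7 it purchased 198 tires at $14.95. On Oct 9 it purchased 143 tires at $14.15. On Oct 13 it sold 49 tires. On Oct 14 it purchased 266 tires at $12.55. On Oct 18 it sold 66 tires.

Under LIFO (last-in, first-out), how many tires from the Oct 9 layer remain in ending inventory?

Oct 13, 49 sold [LIFO — newest first]: 49 @ $14.15 = $693.35
Oct 18, 66 sold [LIFO — newest first]: 66 @ $12.55 = $828.30
Total COGS = $693.35 + $828.30 = $1,521.65
Ending inventory: 198 @ $14.95 + 94 @ $14.15 + 200 @ $12.55 = $6,800.20

94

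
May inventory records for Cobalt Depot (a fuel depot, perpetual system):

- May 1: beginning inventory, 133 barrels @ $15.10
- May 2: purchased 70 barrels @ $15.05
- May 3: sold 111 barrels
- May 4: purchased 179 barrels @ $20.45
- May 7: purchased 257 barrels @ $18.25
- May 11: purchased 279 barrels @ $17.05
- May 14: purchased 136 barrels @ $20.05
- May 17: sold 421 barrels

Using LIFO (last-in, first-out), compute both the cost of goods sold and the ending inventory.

May 3, 111 sold [LIFO — newest first]: 70 @ $15.05 + 41 @ $15.10 = $1,672.60
May 17, 421 sold [LIFO — newest first]: 136 @ $20.05 + 279 @ $17.05 + 6 @ $18.25 = $7,593.25
Total COGS = $1,672.60 + $7,593.25 = $9,265.85
Ending inventory: 92 @ $15.10 + 179 @ $20.45 + 251 @ $18.25 = $9,630.50
Check: goods available $18,896.35 = COGS $9,265.85 + ending $9,630.50

COGS = $9,265.85; ending inventory = $9,630.50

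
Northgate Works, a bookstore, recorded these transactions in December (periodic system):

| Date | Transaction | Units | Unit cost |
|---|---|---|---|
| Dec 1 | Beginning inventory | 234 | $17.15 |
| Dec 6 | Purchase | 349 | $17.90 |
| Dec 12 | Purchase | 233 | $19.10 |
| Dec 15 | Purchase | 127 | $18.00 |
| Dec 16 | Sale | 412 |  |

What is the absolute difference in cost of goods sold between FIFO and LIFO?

FIFO COGS: 234 @ $17.15 + 178 @ $17.90 = $7,199.30
LIFO COGS: 127 @ $18.00 + 233 @ $19.10 + 52 @ $17.90 = $7,667.10
Difference = |$7,199.30 − $7,667.10| = $467.80

$467.80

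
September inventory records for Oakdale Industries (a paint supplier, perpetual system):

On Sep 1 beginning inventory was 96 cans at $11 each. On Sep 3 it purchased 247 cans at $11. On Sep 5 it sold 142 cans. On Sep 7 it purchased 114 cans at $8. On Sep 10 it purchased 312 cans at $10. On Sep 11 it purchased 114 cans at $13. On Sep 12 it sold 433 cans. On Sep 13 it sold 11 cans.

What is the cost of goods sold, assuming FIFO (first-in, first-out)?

COGS = $5,975

Sep 5, 142 sold [FIFO — oldest first]: 96 @ $11 + 46 @ $11 = $1,562
Sep 12, 433 sold [FIFO — oldest first]: 201 @ $11 + 114 @ $8 + 118 @ $10 = $4,303
Sep 13, 11 sold [FIFO — oldest first]: 11 @ $10 = $110
Total COGS = $1,562 + $4,303 + $110 = $5,975
Ending inventory: 183 @ $10 + 114 @ $13 = $3,312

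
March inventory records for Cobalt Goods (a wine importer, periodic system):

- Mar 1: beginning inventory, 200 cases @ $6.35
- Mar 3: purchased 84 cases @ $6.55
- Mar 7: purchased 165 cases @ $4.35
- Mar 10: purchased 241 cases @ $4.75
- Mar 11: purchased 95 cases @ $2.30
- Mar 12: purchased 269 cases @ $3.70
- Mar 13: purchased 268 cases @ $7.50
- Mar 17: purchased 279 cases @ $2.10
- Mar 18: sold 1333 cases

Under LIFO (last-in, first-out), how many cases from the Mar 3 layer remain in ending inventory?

68

Mar 18, 1333 sold [LIFO — newest first]: 279 @ $2.10 + 268 @ $7.50 + 269 @ $3.70 + 95 @ $2.30 + 241 @ $4.75 + 165 @ $4.35 + 16 @ $6.55 = $5,777.00
Ending inventory: 200 @ $6.35 + 68 @ $6.55 = $1,715.40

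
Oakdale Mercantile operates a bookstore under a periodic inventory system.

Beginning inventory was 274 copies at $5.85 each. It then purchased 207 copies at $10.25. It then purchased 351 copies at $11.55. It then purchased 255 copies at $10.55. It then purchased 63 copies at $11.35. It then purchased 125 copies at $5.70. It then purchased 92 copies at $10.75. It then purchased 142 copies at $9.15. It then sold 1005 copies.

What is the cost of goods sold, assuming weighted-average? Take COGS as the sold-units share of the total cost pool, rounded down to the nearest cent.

Sale 1, sell 1005: 1005/1509 × $14,184.80 → $9,447.13
Ending inventory (cost pool remaining) = $4,737.67
Check: goods available $14,184.80 = COGS $9,447.13 + ending $4,737.67

COGS = $9,447.13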